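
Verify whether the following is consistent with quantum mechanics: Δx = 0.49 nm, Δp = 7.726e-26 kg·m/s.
No, it violates the uncertainty principle (impossible measurement).

Calculate the product ΔxΔp:
ΔxΔp = (4.900e-10 m) × (7.726e-26 kg·m/s)
ΔxΔp = 3.786e-35 J·s

Compare to the minimum allowed value ℏ/2:
ℏ/2 = 5.273e-35 J·s

Since ΔxΔp = 3.786e-35 J·s < 5.273e-35 J·s = ℏ/2,
the measurement violates the uncertainty principle.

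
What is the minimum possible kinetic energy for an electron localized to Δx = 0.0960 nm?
1.034 eV

Localizing a particle requires giving it sufficient momentum uncertainty:

1. From uncertainty principle: Δp ≥ ℏ/(2Δx)
   Δp_min = (1.055e-34 J·s) / (2 × 9.600e-11 m)
   Δp_min = 5.493e-25 kg·m/s

2. This momentum uncertainty corresponds to kinetic energy:
   KE ≈ (Δp)²/(2m) = (5.493e-25)²/(2 × 9.109e-31 kg)
   KE = 1.656e-19 J = 1.034 eV

Tighter localization requires more energy.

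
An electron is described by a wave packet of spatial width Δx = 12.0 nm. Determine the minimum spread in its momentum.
4.394 × 10^-27 kg·m/s

For a wave packet, the spatial width Δx and momentum spread Δp are related by the uncertainty principle:
ΔxΔp ≥ ℏ/2

The minimum momentum spread is:
Δp_min = ℏ/(2Δx)
Δp_min = (1.055e-34 J·s) / (2 × 1.200e-08 m)
Δp_min = 4.394e-27 kg·m/s

A wave packet cannot have both a well-defined position and well-defined momentum.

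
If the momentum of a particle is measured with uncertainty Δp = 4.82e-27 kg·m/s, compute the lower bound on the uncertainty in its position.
10.940 nm

Using the Heisenberg uncertainty principle:
ΔxΔp ≥ ℏ/2

The minimum uncertainty in position is:
Δx_min = ℏ/(2Δp)
Δx_min = (1.055e-34 J·s) / (2 × 4.820e-27 kg·m/s)
Δx_min = 1.094e-08 m = 10.940 nm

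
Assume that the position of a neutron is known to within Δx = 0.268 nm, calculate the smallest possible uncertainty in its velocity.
117.467 m/s

Using the Heisenberg uncertainty principle and Δp = mΔv:
ΔxΔp ≥ ℏ/2
Δx(mΔv) ≥ ℏ/2

The minimum uncertainty in velocity is:
Δv_min = ℏ/(2mΔx)
Δv_min = (1.055e-34 J·s) / (2 × 1.675e-27 kg × 2.680e-10 m)
Δv_min = 1.175e+02 m/s = 117.467 m/s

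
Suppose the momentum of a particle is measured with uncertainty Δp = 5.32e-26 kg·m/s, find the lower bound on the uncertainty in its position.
991.139 pm

Using the Heisenberg uncertainty principle:
ΔxΔp ≥ ℏ/2

The minimum uncertainty in position is:
Δx_min = ℏ/(2Δp)
Δx_min = (1.055e-34 J·s) / (2 × 5.320e-26 kg·m/s)
Δx_min = 9.911e-10 m = 991.139 pm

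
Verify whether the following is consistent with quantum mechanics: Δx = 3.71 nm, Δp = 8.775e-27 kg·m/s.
No, it violates the uncertainty principle (impossible measurement).

Calculate the product ΔxΔp:
ΔxΔp = (3.710e-09 m) × (8.775e-27 kg·m/s)
ΔxΔp = 3.256e-35 J·s

Compare to the minimum allowed value ℏ/2:
ℏ/2 = 5.273e-35 J·s

Since ΔxΔp = 3.256e-35 J·s < 5.273e-35 J·s = ℏ/2,
the measurement violates the uncertainty principle.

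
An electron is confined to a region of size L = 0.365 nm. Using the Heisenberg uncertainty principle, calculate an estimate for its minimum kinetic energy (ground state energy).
71.495 meV

Using the uncertainty principle to estimate ground state energy:

1. The position uncertainty is approximately the confinement size:
   Δx ≈ L = 3.650e-10 m

2. From ΔxΔp ≥ ℏ/2, the minimum momentum uncertainty is:
   Δp ≈ ℏ/(2L) = 1.445e-25 kg·m/s

3. The kinetic energy is approximately:
   KE ≈ (Δp)²/(2m) = (1.445e-25)²/(2 × 9.109e-31 kg)
   KE ≈ 1.145e-20 J = 71.495 meV

This is an order-of-magnitude estimate of the ground state energy.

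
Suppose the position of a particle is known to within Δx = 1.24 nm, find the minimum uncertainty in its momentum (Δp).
4.252 × 10^-26 kg·m/s

Using the Heisenberg uncertainty principle:
ΔxΔp ≥ ℏ/2

The minimum uncertainty in momentum is:
Δp_min = ℏ/(2Δx)
Δp_min = (1.055e-34 J·s) / (2 × 1.240e-09 m)
Δp_min = 4.252e-26 kg·m/s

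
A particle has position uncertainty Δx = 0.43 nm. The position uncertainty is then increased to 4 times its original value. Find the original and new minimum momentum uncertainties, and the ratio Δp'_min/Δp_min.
Original Δp_min = 1.226 × 10^-25 kg·m/s; new Δp'_min = 3.066 × 10^-26 kg·m/s; ratio Δp'_min/Δp_min = 1/4.

From the uncertainty principle ΔxΔp ≥ ℏ/2, the minimum momentum uncertainty is Δp_min = ℏ/(2Δx).

Original (Δx = 0.43 nm = 4.300e-10 m):
Δp_min = (1.055e-34 J·s)/(2 × 4.300e-10 m) = 1.226e-25 kg·m/s

When Δx → 4Δx:
Δp'_min = ℏ/(2 × 4Δx) = (1/4) × ℏ/(2Δx) = (1/4) × Δp_min
Δp'_min = 1/4 × 1.226e-25 kg·m/s = 3.066e-26 kg·m/s

Since Δp_min ∝ 1/Δx, when Δx is increased to 4 times its original value, Δp_min decreases to 1/4 of its original value.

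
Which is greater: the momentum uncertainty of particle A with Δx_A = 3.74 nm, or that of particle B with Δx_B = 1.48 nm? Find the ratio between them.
Particle B has the larger minimum momentum uncertainty, by a factor of 2.53.

For each particle, the minimum momentum uncertainty is Δp_min = ℏ/(2Δx):

Particle A: Δp_A = ℏ/(2×3.740e-09 m) = 1.410e-26 kg·m/s
Particle B: Δp_B = ℏ/(2×1.480e-09 m) = 3.563e-26 kg·m/s

Ratio: Δp_B/Δp_A = 2.53

Since Δp_min ∝ 1/Δx, the particle with smaller position uncertainty (B) has larger momentum uncertainty.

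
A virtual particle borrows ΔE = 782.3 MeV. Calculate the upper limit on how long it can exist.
4.207 × 10^-25 s

Using the energy-time uncertainty principle:
ΔEΔt ≥ ℏ/2

For a virtual particle borrowing energy ΔE, the maximum lifetime is:
Δt_max = ℏ/(2ΔE)

Converting energy:
ΔE = 782.3 MeV = 1.253e-10 J

Δt_max = (1.055e-34 J·s) / (2 × 1.253e-10 J)
Δt_max = 4.207e-25 s = 4.207 × 10^-25 s

Virtual particles with higher borrowed energy exist for shorter times.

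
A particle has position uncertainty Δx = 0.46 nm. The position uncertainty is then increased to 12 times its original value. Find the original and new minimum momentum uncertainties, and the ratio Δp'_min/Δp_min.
Original Δp_min = 1.146 × 10^-25 kg·m/s; new Δp'_min = 9.552 × 10^-27 kg·m/s; ratio Δp'_min/Δp_min = 1/12.

From the uncertainty principle ΔxΔp ≥ ℏ/2, the minimum momentum uncertainty is Δp_min = ℏ/(2Δx).

Original (Δx = 0.46 nm = 4.600e-10 m):
Δp_min = (1.055e-34 J·s)/(2 × 4.600e-10 m) = 1.146e-25 kg·m/s

When Δx → 12Δx:
Δp'_min = ℏ/(2 × 12Δx) = (1/12) × ℏ/(2Δx) = (1/12) × Δp_min
Δp'_min = 1/12 × 1.146e-25 kg·m/s = 9.552e-27 kg·m/s

Since Δp_min ∝ 1/Δx, when Δx is increased to 12 times its original value, Δp_min decreases to 1/12 of its original value.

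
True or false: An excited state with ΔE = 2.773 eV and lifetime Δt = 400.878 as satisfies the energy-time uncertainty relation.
Yes, it satisfies the uncertainty relation.

Calculate the product ΔEΔt:
ΔE = 2.773 eV = 4.443e-19 J
ΔEΔt = (4.443e-19 J) × (4.009e-16 s)
ΔEΔt = 1.781e-34 J·s

Compare to the minimum allowed value ℏ/2:
ℏ/2 = 5.273e-35 J·s

Since ΔEΔt = 1.781e-34 J·s ≥ 5.273e-35 J·s = ℏ/2,
this satisfies the uncertainty relation.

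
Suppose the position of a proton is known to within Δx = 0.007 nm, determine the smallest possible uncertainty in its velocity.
4.504 km/s

Using the Heisenberg uncertainty principle and Δp = mΔv:
ΔxΔp ≥ ℏ/2
Δx(mΔv) ≥ ℏ/2

The minimum uncertainty in velocity is:
Δv_min = ℏ/(2mΔx)
Δv_min = (1.055e-34 J·s) / (2 × 1.673e-27 kg × 7.000e-12 m)
Δv_min = 4.504e+03 m/s = 4.504 km/s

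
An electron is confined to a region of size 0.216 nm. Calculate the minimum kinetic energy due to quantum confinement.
204.153 meV

Using the uncertainty principle:

1. Position uncertainty: Δx ≈ 2.160e-10 m
2. Minimum momentum uncertainty: Δp = ℏ/(2Δx) = 2.441e-25 kg·m/s
3. Minimum kinetic energy:
   KE = (Δp)²/(2m) = (2.441e-25)²/(2 × 9.109e-31 kg)
   KE = 3.271e-20 J = 204.153 meV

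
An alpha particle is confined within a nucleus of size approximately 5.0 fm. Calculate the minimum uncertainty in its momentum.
1.055 × 10^-20 kg·m/s

Using the Heisenberg uncertainty principle:
ΔxΔp ≥ ℏ/2

With Δx ≈ L = 5.000e-15 m (the confinement size):
Δp_min = ℏ/(2Δx)
Δp_min = (1.055e-34 J·s) / (2 × 5.000e-15 m)
Δp_min = 1.055e-20 kg·m/s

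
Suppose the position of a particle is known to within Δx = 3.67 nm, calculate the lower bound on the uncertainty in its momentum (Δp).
1.437 × 10^-26 kg·m/s

Using the Heisenberg uncertainty principle:
ΔxΔp ≥ ℏ/2

The minimum uncertainty in momentum is:
Δp_min = ℏ/(2Δx)
Δp_min = (1.055e-34 J·s) / (2 × 3.670e-09 m)
Δp_min = 1.437e-26 kg·m/s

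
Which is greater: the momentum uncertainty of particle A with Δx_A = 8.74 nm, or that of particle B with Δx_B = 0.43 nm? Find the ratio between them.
Particle B has the larger minimum momentum uncertainty, by a factor of 20.33.

For each particle, the minimum momentum uncertainty is Δp_min = ℏ/(2Δx):

Particle A: Δp_A = ℏ/(2×8.740e-09 m) = 6.033e-27 kg·m/s
Particle B: Δp_B = ℏ/(2×4.300e-10 m) = 1.226e-25 kg·m/s

Ratio: Δp_B/Δp_A = 20.33

Since Δp_min ∝ 1/Δx, the particle with smaller position uncertainty (B) has larger momentum uncertainty.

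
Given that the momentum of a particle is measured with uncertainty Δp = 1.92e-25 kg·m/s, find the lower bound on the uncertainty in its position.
274.628 pm

Using the Heisenberg uncertainty principle:
ΔxΔp ≥ ℏ/2

The minimum uncertainty in position is:
Δx_min = ℏ/(2Δp)
Δx_min = (1.055e-34 J·s) / (2 × 1.920e-25 kg·m/s)
Δx_min = 2.746e-10 m = 274.628 pm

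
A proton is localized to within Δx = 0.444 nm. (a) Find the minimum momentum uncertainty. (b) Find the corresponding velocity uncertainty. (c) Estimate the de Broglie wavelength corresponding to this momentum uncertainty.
(a) Δp_min = 1.188 × 10^-25 kg·m/s
(b) Δv_min = 71.001 m/s
(c) λ_dB = 5.579 nm

Step-by-step:

(a) From the uncertainty principle:
Δp_min = ℏ/(2Δx) = (1.055e-34 J·s)/(2 × 4.440e-10 m) = 1.188e-25 kg·m/s

(b) The velocity uncertainty:
Δv = Δp/m = (1.188e-25 kg·m/s)/(1.673e-27 kg) = 7.100e+01 m/s = 71.001 m/s

(c) The de Broglie wavelength for this momentum:
λ = h/p = (6.626e-34 J·s)/(1.188e-25 kg·m/s) = 5.579e-09 m = 5.579 nm

Note: The de Broglie wavelength is comparable to the localization size, as expected from wave-particle duality.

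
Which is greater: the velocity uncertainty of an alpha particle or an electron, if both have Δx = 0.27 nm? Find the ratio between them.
The electron has the larger minimum velocity uncertainty, by a ratio of 7294.3.

For both particles, Δp_min = ℏ/(2Δx) = 1.953e-25 kg·m/s (same for both).

The velocity uncertainty is Δv = Δp/m:
- alpha particle: Δv = 1.953e-25 / 6.645e-27 = 2.939e+01 m/s = 29.391 m/s
- electron: Δv = 1.953e-25 / 9.109e-31 = 2.144e+05 m/s = 214.385 km/s

Ratio: 2.144e+05 / 2.939e+01 = 7294.3

The lighter particle has larger velocity uncertainty because Δv ∝ 1/m.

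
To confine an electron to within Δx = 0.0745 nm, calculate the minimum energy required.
1.716 eV

Localizing a particle requires giving it sufficient momentum uncertainty:

1. From uncertainty principle: Δp ≥ ℏ/(2Δx)
   Δp_min = (1.055e-34 J·s) / (2 × 7.450e-11 m)
   Δp_min = 7.078e-25 kg·m/s

2. This momentum uncertainty corresponds to kinetic energy:
   KE ≈ (Δp)²/(2m) = (7.078e-25)²/(2 × 9.109e-31 kg)
   KE = 2.750e-19 J = 1.716 eV

Tighter localization requires more energy.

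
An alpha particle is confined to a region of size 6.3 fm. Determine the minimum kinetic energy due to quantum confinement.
32.900 keV

Using the uncertainty principle:

1. Position uncertainty: Δx ≈ 6.300e-15 m
2. Minimum momentum uncertainty: Δp = ℏ/(2Δx) = 8.370e-21 kg·m/s
3. Minimum kinetic energy:
   KE = (Δp)²/(2m) = (8.370e-21)²/(2 × 6.645e-27 kg)
   KE = 5.271e-15 J = 32.900 keV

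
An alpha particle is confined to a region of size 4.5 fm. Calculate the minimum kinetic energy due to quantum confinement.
64.484 keV

Using the uncertainty principle:

1. Position uncertainty: Δx ≈ 4.500e-15 m
2. Minimum momentum uncertainty: Δp = ℏ/(2Δx) = 1.172e-20 kg·m/s
3. Minimum kinetic energy:
   KE = (Δp)²/(2m) = (1.172e-20)²/(2 × 6.645e-27 kg)
   KE = 1.033e-14 J = 64.484 keV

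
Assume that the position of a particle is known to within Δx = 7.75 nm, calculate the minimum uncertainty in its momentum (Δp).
6.804 × 10^-27 kg·m/s

Using the Heisenberg uncertainty principle:
ΔxΔp ≥ ℏ/2

The minimum uncertainty in momentum is:
Δp_min = ℏ/(2Δx)
Δp_min = (1.055e-34 J·s) / (2 × 7.750e-09 m)
Δp_min = 6.804e-27 kg·m/s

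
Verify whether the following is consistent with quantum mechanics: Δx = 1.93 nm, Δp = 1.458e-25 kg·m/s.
Yes, it satisfies the uncertainty principle.

Calculate the product ΔxΔp:
ΔxΔp = (1.930e-09 m) × (1.458e-25 kg·m/s)
ΔxΔp = 2.814e-34 J·s

Compare to the minimum allowed value ℏ/2:
ℏ/2 = 5.273e-35 J·s

Since ΔxΔp = 2.814e-34 J·s ≥ 5.273e-35 J·s = ℏ/2,
the measurement satisfies the uncertainty principle.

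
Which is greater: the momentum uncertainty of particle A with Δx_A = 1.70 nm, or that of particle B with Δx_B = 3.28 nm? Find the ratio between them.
Particle A has the larger minimum momentum uncertainty, by a factor of 1.93.

For each particle, the minimum momentum uncertainty is Δp_min = ℏ/(2Δx):

Particle A: Δp_A = ℏ/(2×1.700e-09 m) = 3.102e-26 kg·m/s
Particle B: Δp_B = ℏ/(2×3.280e-09 m) = 1.608e-26 kg·m/s

Ratio: Δp_A/Δp_B = 1.93

Since Δp_min ∝ 1/Δx, the particle with smaller position uncertainty (A) has larger momentum uncertainty.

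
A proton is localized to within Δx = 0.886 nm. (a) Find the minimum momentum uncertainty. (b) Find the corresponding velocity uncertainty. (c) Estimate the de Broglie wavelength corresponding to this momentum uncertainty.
(a) Δp_min = 5.951 × 10^-26 kg·m/s
(b) Δv_min = 35.581 m/s
(c) λ_dB = 11.134 nm

Step-by-step:

(a) From the uncertainty principle:
Δp_min = ℏ/(2Δx) = (1.055e-34 J·s)/(2 × 8.860e-10 m) = 5.951e-26 kg·m/s

(b) The velocity uncertainty:
Δv = Δp/m = (5.951e-26 kg·m/s)/(1.673e-27 kg) = 3.558e+01 m/s = 35.581 m/s

(c) The de Broglie wavelength for this momentum:
λ = h/p = (6.626e-34 J·s)/(5.951e-26 kg·m/s) = 1.113e-08 m = 11.134 nm

Note: The de Broglie wavelength is comparable to the localization size, as expected from wave-particle duality.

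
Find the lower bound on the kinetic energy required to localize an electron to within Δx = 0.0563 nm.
3.005 eV

Localizing a particle requires giving it sufficient momentum uncertainty:

1. From uncertainty principle: Δp ≥ ℏ/(2Δx)
   Δp_min = (1.055e-34 J·s) / (2 × 5.630e-11 m)
   Δp_min = 9.366e-25 kg·m/s

2. This momentum uncertainty corresponds to kinetic energy:
   KE ≈ (Δp)²/(2m) = (9.366e-25)²/(2 × 9.109e-31 kg)
   KE = 4.815e-19 J = 3.005 eV

Tighter localization requires more energy.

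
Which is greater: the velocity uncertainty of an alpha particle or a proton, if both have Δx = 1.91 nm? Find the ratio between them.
The proton has the larger minimum velocity uncertainty, by a ratio of 4.0.

For both particles, Δp_min = ℏ/(2Δx) = 2.761e-26 kg·m/s (same for both).

The velocity uncertainty is Δv = Δp/m:
- alpha particle: Δv = 2.761e-26 / 6.645e-27 = 4.155e+00 m/s = 4.155 m/s
- proton: Δv = 2.761e-26 / 1.673e-27 = 1.650e+01 m/s = 16.505 m/s

Ratio: 1.650e+01 / 4.155e+00 = 4.0

The lighter particle has larger velocity uncertainty because Δv ∝ 1/m.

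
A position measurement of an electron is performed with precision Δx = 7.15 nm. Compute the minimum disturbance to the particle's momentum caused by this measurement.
7.375 × 10^-27 kg·m/s

The uncertainty principle implies that measuring position disturbs momentum:
ΔxΔp ≥ ℏ/2

When we measure position with precision Δx, we necessarily introduce a momentum uncertainty:
Δp ≥ ℏ/(2Δx)
Δp_min = (1.055e-34 J·s) / (2 × 7.150e-09 m)
Δp_min = 7.375e-27 kg·m/s

The more precisely we measure position, the greater the momentum disturbance.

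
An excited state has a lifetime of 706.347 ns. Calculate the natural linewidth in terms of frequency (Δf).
112.661 kHz

Using the energy-time uncertainty principle and E = hf:
ΔEΔt ≥ ℏ/2
hΔf·Δt ≥ ℏ/2

The minimum frequency uncertainty is:
Δf = ℏ/(2hτ) = 1/(4πτ)
Δf = 1/(4π × 7.063e-07 s)
Δf = 1.127e+05 Hz = 112.661 kHz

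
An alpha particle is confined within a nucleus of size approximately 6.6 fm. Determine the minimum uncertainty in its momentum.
7.989 × 10^-21 kg·m/s

Using the Heisenberg uncertainty principle:
ΔxΔp ≥ ℏ/2

With Δx ≈ L = 6.600e-15 m (the confinement size):
Δp_min = ℏ/(2Δx)
Δp_min = (1.055e-34 J·s) / (2 × 6.600e-15 m)
Δp_min = 7.989e-21 kg·m/s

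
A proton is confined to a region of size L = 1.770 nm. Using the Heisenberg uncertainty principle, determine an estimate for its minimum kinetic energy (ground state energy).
1.656 μeV

Using the uncertainty principle to estimate ground state energy:

1. The position uncertainty is approximately the confinement size:
   Δx ≈ L = 1.770e-09 m

2. From ΔxΔp ≥ ℏ/2, the minimum momentum uncertainty is:
   Δp ≈ ℏ/(2L) = 2.979e-26 kg·m/s

3. The kinetic energy is approximately:
   KE ≈ (Δp)²/(2m) = (2.979e-26)²/(2 × 1.673e-27 kg)
   KE ≈ 2.653e-25 J = 1.656 μeV

This is an order-of-magnitude estimate of the ground state energy.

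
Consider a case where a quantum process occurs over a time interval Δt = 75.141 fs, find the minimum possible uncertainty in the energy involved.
4.380 meV

Using the energy-time uncertainty principle:
ΔEΔt ≥ ℏ/2

The minimum uncertainty in energy is:
ΔE_min = ℏ/(2Δt)
ΔE_min = (1.055e-34 J·s) / (2 × 7.514e-14 s)
ΔE_min = 7.017e-22 J = 4.380 meV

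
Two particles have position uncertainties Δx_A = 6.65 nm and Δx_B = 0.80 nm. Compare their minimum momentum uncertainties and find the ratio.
Particle B has the larger minimum momentum uncertainty, by a factor of 8.31.

For each particle, the minimum momentum uncertainty is Δp_min = ℏ/(2Δx):

Particle A: Δp_A = ℏ/(2×6.650e-09 m) = 7.929e-27 kg·m/s
Particle B: Δp_B = ℏ/(2×8.000e-10 m) = 6.591e-26 kg·m/s

Ratio: Δp_B/Δp_A = 8.31

Since Δp_min ∝ 1/Δx, the particle with smaller position uncertainty (B) has larger momentum uncertainty.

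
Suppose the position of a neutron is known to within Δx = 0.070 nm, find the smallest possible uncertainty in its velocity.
449.730 m/s

Using the Heisenberg uncertainty principle and Δp = mΔv:
ΔxΔp ≥ ℏ/2
Δx(mΔv) ≥ ℏ/2

The minimum uncertainty in velocity is:
Δv_min = ℏ/(2mΔx)
Δv_min = (1.055e-34 J·s) / (2 × 1.675e-27 kg × 7.000e-11 m)
Δv_min = 4.497e+02 m/s = 449.730 m/s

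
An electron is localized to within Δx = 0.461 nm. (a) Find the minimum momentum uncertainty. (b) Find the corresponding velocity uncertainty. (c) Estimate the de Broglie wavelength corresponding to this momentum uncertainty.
(a) Δp_min = 1.144 × 10^-25 kg·m/s
(b) Δv_min = 125.561 km/s
(c) λ_dB = 5.793 nm

Step-by-step:

(a) From the uncertainty principle:
Δp_min = ℏ/(2Δx) = (1.055e-34 J·s)/(2 × 4.610e-10 m) = 1.144e-25 kg·m/s

(b) The velocity uncertainty:
Δv = Δp/m = (1.144e-25 kg·m/s)/(9.109e-31 kg) = 1.256e+05 m/s = 125.561 km/s

(c) The de Broglie wavelength for this momentum:
λ = h/p = (6.626e-34 J·s)/(1.144e-25 kg·m/s) = 5.793e-09 m = 5.793 nm

Note: The de Broglie wavelength is comparable to the localization size, as expected from wave-particle duality.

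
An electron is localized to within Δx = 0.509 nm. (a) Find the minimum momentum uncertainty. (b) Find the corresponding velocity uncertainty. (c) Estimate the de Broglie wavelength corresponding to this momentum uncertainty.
(a) Δp_min = 1.036 × 10^-25 kg·m/s
(b) Δv_min = 113.721 km/s
(c) λ_dB = 6.396 nm

Step-by-step:

(a) From the uncertainty principle:
Δp_min = ℏ/(2Δx) = (1.055e-34 J·s)/(2 × 5.090e-10 m) = 1.036e-25 kg·m/s

(b) The velocity uncertainty:
Δv = Δp/m = (1.036e-25 kg·m/s)/(9.109e-31 kg) = 1.137e+05 m/s = 113.721 km/s

(c) The de Broglie wavelength for this momentum:
λ = h/p = (6.626e-34 J·s)/(1.036e-25 kg·m/s) = 6.396e-09 m = 6.396 nm

Note: The de Broglie wavelength is comparable to the localization size, as expected from wave-particle duality.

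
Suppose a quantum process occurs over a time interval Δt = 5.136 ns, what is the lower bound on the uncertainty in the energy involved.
64.078 neV

Using the energy-time uncertainty principle:
ΔEΔt ≥ ℏ/2

The minimum uncertainty in energy is:
ΔE_min = ℏ/(2Δt)
ΔE_min = (1.055e-34 J·s) / (2 × 5.136e-09 s)
ΔE_min = 1.027e-26 J = 64.078 neV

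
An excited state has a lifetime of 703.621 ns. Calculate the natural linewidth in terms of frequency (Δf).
113.097 kHz

Using the energy-time uncertainty principle and E = hf:
ΔEΔt ≥ ℏ/2
hΔf·Δt ≥ ℏ/2

The minimum frequency uncertainty is:
Δf = ℏ/(2hτ) = 1/(4πτ)
Δf = 1/(4π × 7.036e-07 s)
Δf = 1.131e+05 Hz = 113.097 kHz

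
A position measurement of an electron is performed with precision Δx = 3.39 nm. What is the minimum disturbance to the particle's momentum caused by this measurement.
1.555 × 10^-26 kg·m/s

The uncertainty principle implies that measuring position disturbs momentum:
ΔxΔp ≥ ℏ/2

When we measure position with precision Δx, we necessarily introduce a momentum uncertainty:
Δp ≥ ℏ/(2Δx)
Δp_min = (1.055e-34 J·s) / (2 × 3.390e-09 m)
Δp_min = 1.555e-26 kg·m/s

The more precisely we measure position, the greater the momentum disturbance.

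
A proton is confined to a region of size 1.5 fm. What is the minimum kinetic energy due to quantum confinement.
2.306 MeV

Using the uncertainty principle:

1. Position uncertainty: Δx ≈ 1.500e-15 m
2. Minimum momentum uncertainty: Δp = ℏ/(2Δx) = 3.515e-20 kg·m/s
3. Minimum kinetic energy:
   KE = (Δp)²/(2m) = (3.515e-20)²/(2 × 1.673e-27 kg)
   KE = 3.694e-13 J = 2.306 MeV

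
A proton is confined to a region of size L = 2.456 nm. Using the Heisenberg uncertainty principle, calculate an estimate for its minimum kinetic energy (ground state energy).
859.998 neV

Using the uncertainty principle to estimate ground state energy:

1. The position uncertainty is approximately the confinement size:
   Δx ≈ L = 2.456e-09 m

2. From ΔxΔp ≥ ℏ/2, the minimum momentum uncertainty is:
   Δp ≈ ℏ/(2L) = 2.147e-26 kg·m/s

3. The kinetic energy is approximately:
   KE ≈ (Δp)²/(2m) = (2.147e-26)²/(2 × 1.673e-27 kg)
   KE ≈ 1.378e-25 J = 859.998 neV

This is an order-of-magnitude estimate of the ground state energy.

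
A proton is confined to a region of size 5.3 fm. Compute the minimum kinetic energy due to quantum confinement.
184.673 keV

Using the uncertainty principle:

1. Position uncertainty: Δx ≈ 5.300e-15 m
2. Minimum momentum uncertainty: Δp = ℏ/(2Δx) = 9.949e-21 kg·m/s
3. Minimum kinetic energy:
   KE = (Δp)²/(2m) = (9.949e-21)²/(2 × 1.673e-27 kg)
   KE = 2.959e-14 J = 184.673 keV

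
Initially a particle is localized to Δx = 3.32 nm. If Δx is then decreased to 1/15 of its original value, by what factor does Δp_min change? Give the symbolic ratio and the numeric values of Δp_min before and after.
Original Δp_min = 1.588 × 10^-26 kg·m/s; new Δp'_min = 2.382 × 10^-25 kg·m/s; ratio Δp'_min/Δp_min = 15.

From the uncertainty principle ΔxΔp ≥ ℏ/2, the minimum momentum uncertainty is Δp_min = ℏ/(2Δx).

Original (Δx = 3.32 nm = 3.320e-09 m):
Δp_min = (1.055e-34 J·s)/(2 × 3.320e-09 m) = 1.588e-26 kg·m/s

When Δx → (1/15)Δx:
Δp'_min = ℏ/(2 × (1/15)Δx) = 15 × ℏ/(2Δx) = 15 × Δp_min
Δp'_min = 15 × 1.588e-26 kg·m/s = 2.382e-25 kg·m/s

Since Δp_min ∝ 1/Δx, when Δx is decreased to 1/15 of its original value, Δp_min increases to 15 times its original value.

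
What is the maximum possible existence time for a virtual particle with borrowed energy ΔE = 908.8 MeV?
3.621 × 10^-25 s

Using the energy-time uncertainty principle:
ΔEΔt ≥ ℏ/2

For a virtual particle borrowing energy ΔE, the maximum lifetime is:
Δt_max = ℏ/(2ΔE)

Converting energy:
ΔE = 908.8 MeV = 1.456e-10 J

Δt_max = (1.055e-34 J·s) / (2 × 1.456e-10 J)
Δt_max = 3.621e-25 s = 3.621 × 10^-25 s

Virtual particles with higher borrowed energy exist for shorter times.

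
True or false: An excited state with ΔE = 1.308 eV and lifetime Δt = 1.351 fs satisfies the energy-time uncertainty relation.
Yes, it satisfies the uncertainty relation.

Calculate the product ΔEΔt:
ΔE = 1.308 eV = 2.096e-19 J
ΔEΔt = (2.096e-19 J) × (1.351e-15 s)
ΔEΔt = 2.831e-34 J·s

Compare to the minimum allowed value ℏ/2:
ℏ/2 = 5.273e-35 J·s

Since ΔEΔt = 2.831e-34 J·s ≥ 5.273e-35 J·s = ℏ/2,
this satisfies the uncertainty relation.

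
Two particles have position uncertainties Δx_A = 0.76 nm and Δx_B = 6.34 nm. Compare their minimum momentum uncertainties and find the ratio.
Particle A has the larger minimum momentum uncertainty, by a factor of 8.34.

For each particle, the minimum momentum uncertainty is Δp_min = ℏ/(2Δx):

Particle A: Δp_A = ℏ/(2×7.600e-10 m) = 6.938e-26 kg·m/s
Particle B: Δp_B = ℏ/(2×6.340e-09 m) = 8.317e-27 kg·m/s

Ratio: Δp_A/Δp_B = 8.34

Since Δp_min ∝ 1/Δx, the particle with smaller position uncertainty (A) has larger momentum uncertainty.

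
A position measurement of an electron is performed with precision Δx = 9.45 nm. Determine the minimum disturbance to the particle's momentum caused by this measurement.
5.580 × 10^-27 kg·m/s

The uncertainty principle implies that measuring position disturbs momentum:
ΔxΔp ≥ ℏ/2

When we measure position with precision Δx, we necessarily introduce a momentum uncertainty:
Δp ≥ ℏ/(2Δx)
Δp_min = (1.055e-34 J·s) / (2 × 9.450e-09 m)
Δp_min = 5.580e-27 kg·m/s

The more precisely we measure position, the greater the momentum disturbance.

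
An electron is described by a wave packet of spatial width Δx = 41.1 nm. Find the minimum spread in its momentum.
1.283 × 10^-27 kg·m/s

For a wave packet, the spatial width Δx and momentum spread Δp are related by the uncertainty principle:
ΔxΔp ≥ ℏ/2

The minimum momentum spread is:
Δp_min = ℏ/(2Δx)
Δp_min = (1.055e-34 J·s) / (2 × 4.110e-08 m)
Δp_min = 1.283e-27 kg·m/s

A wave packet cannot have both a well-defined position and well-defined momentum.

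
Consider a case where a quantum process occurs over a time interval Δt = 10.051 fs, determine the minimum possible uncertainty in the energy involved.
32.744 meV

Using the energy-time uncertainty principle:
ΔEΔt ≥ ℏ/2

The minimum uncertainty in energy is:
ΔE_min = ℏ/(2Δt)
ΔE_min = (1.055e-34 J·s) / (2 × 1.005e-14 s)
ΔE_min = 5.246e-21 J = 32.744 meV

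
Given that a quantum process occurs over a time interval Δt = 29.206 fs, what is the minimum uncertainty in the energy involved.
11.268 meV

Using the energy-time uncertainty principle:
ΔEΔt ≥ ℏ/2

The minimum uncertainty in energy is:
ΔE_min = ℏ/(2Δt)
ΔE_min = (1.055e-34 J·s) / (2 × 2.921e-14 s)
ΔE_min = 1.805e-21 J = 11.268 meV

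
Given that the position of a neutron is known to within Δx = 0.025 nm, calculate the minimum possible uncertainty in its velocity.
1.259 km/s

Using the Heisenberg uncertainty principle and Δp = mΔv:
ΔxΔp ≥ ℏ/2
Δx(mΔv) ≥ ℏ/2

The minimum uncertainty in velocity is:
Δv_min = ℏ/(2mΔx)
Δv_min = (1.055e-34 J·s) / (2 × 1.675e-27 kg × 2.500e-11 m)
Δv_min = 1.259e+03 m/s = 1.259 km/s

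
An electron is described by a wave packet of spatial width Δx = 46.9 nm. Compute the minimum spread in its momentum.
1.124 × 10^-27 kg·m/s

For a wave packet, the spatial width Δx and momentum spread Δp are related by the uncertainty principle:
ΔxΔp ≥ ℏ/2

The minimum momentum spread is:
Δp_min = ℏ/(2Δx)
Δp_min = (1.055e-34 J·s) / (2 × 4.690e-08 m)
Δp_min = 1.124e-27 kg·m/s

A wave packet cannot have both a well-defined position and well-defined momentum.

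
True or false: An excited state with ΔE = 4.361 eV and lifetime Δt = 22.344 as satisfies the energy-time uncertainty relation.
No, it violates the uncertainty relation.

Calculate the product ΔEΔt:
ΔE = 4.361 eV = 6.987e-19 J
ΔEΔt = (6.987e-19 J) × (2.234e-17 s)
ΔEΔt = 1.561e-35 J·s

Compare to the minimum allowed value ℏ/2:
ℏ/2 = 5.273e-35 J·s

Since ΔEΔt = 1.561e-35 J·s < 5.273e-35 J·s = ℏ/2,
this violates the uncertainty relation.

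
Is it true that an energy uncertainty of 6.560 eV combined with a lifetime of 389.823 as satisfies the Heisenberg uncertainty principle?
Yes, it satisfies the uncertainty relation.

Calculate the product ΔEΔt:
ΔE = 6.560 eV = 1.051e-18 J
ΔEΔt = (1.051e-18 J) × (3.898e-16 s)
ΔEΔt = 4.097e-34 J·s

Compare to the minimum allowed value ℏ/2:
ℏ/2 = 5.273e-35 J·s

Since ΔEΔt = 4.097e-34 J·s ≥ 5.273e-35 J·s = ℏ/2,
this satisfies the uncertainty relation.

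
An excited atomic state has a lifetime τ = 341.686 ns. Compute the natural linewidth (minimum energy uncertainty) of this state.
963.183 peV

Using the energy-time uncertainty principle:
ΔEΔt ≥ ℏ/2

The lifetime τ represents the time uncertainty Δt.
The natural linewidth (minimum energy uncertainty) is:

ΔE = ℏ/(2τ)
ΔE = (1.055e-34 J·s) / (2 × 3.417e-07 s)
ΔE = 1.543e-28 J = 963.183 peV

This natural linewidth limits the precision of spectroscopic measurements.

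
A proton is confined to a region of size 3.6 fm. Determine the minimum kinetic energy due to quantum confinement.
400.266 keV

Using the uncertainty principle:

1. Position uncertainty: Δx ≈ 3.600e-15 m
2. Minimum momentum uncertainty: Δp = ℏ/(2Δx) = 1.465e-20 kg·m/s
3. Minimum kinetic energy:
   KE = (Δp)²/(2m) = (1.465e-20)²/(2 × 1.673e-27 kg)
   KE = 6.413e-14 J = 400.266 keV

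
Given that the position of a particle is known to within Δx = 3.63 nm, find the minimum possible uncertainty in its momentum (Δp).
1.453 × 10^-26 kg·m/s

Using the Heisenberg uncertainty principle:
ΔxΔp ≥ ℏ/2

The minimum uncertainty in momentum is:
Δp_min = ℏ/(2Δx)
Δp_min = (1.055e-34 J·s) / (2 × 3.630e-09 m)
Δp_min = 1.453e-26 kg·m/s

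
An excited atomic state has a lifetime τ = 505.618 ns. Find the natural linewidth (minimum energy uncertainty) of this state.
650.898 peV

Using the energy-time uncertainty principle:
ΔEΔt ≥ ℏ/2

The lifetime τ represents the time uncertainty Δt.
The natural linewidth (minimum energy uncertainty) is:

ΔE = ℏ/(2τ)
ΔE = (1.055e-34 J·s) / (2 × 5.056e-07 s)
ΔE = 1.043e-28 J = 650.898 peV

This natural linewidth limits the precision of spectroscopic measurements.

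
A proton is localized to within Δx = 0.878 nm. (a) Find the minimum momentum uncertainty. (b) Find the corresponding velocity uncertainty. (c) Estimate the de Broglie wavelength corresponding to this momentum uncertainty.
(a) Δp_min = 6.006 × 10^-26 kg·m/s
(b) Δv_min = 35.905 m/s
(c) λ_dB = 11.033 nm

Step-by-step:

(a) From the uncertainty principle:
Δp_min = ℏ/(2Δx) = (1.055e-34 J·s)/(2 × 8.780e-10 m) = 6.006e-26 kg·m/s

(b) The velocity uncertainty:
Δv = Δp/m = (6.006e-26 kg·m/s)/(1.673e-27 kg) = 3.590e+01 m/s = 35.905 m/s

(c) The de Broglie wavelength for this momentum:
λ = h/p = (6.626e-34 J·s)/(6.006e-26 kg·m/s) = 1.103e-08 m = 11.033 nm

Note: The de Broglie wavelength is comparable to the localization size, as expected from wave-particle duality.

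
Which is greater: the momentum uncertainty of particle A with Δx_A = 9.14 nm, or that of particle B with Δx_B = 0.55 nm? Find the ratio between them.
Particle B has the larger minimum momentum uncertainty, by a factor of 16.62.

For each particle, the minimum momentum uncertainty is Δp_min = ℏ/(2Δx):

Particle A: Δp_A = ℏ/(2×9.140e-09 m) = 5.769e-27 kg·m/s
Particle B: Δp_B = ℏ/(2×5.500e-10 m) = 9.587e-26 kg·m/s

Ratio: Δp_B/Δp_A = 16.62

Since Δp_min ∝ 1/Δx, the particle with smaller position uncertainty (B) has larger momentum uncertainty.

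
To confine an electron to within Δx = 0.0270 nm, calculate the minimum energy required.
13.066 eV

Localizing a particle requires giving it sufficient momentum uncertainty:

1. From uncertainty principle: Δp ≥ ℏ/(2Δx)
   Δp_min = (1.055e-34 J·s) / (2 × 2.700e-11 m)
   Δp_min = 1.953e-24 kg·m/s

2. This momentum uncertainty corresponds to kinetic energy:
   KE ≈ (Δp)²/(2m) = (1.953e-24)²/(2 × 9.109e-31 kg)
   KE = 2.093e-18 J = 13.066 eV

Tighter localization requires more energy.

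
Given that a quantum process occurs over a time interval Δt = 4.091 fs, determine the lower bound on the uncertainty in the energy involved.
80.446 meV

Using the energy-time uncertainty principle:
ΔEΔt ≥ ℏ/2

The minimum uncertainty in energy is:
ΔE_min = ℏ/(2Δt)
ΔE_min = (1.055e-34 J·s) / (2 × 4.091e-15 s)
ΔE_min = 1.289e-20 J = 80.446 meV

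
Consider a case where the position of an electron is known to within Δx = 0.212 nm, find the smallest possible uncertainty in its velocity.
273.037 km/s

Using the Heisenberg uncertainty principle and Δp = mΔv:
ΔxΔp ≥ ℏ/2
Δx(mΔv) ≥ ℏ/2

The minimum uncertainty in velocity is:
Δv_min = ℏ/(2mΔx)
Δv_min = (1.055e-34 J·s) / (2 × 9.109e-31 kg × 2.120e-10 m)
Δv_min = 2.730e+05 m/s = 273.037 km/s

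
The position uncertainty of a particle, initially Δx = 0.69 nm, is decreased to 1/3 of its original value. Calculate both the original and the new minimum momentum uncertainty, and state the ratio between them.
Original Δp_min = 7.642 × 10^-26 kg·m/s; new Δp'_min = 2.293 × 10^-25 kg·m/s; ratio Δp'_min/Δp_min = 3.

From the uncertainty principle ΔxΔp ≥ ℏ/2, the minimum momentum uncertainty is Δp_min = ℏ/(2Δx).

Original (Δx = 0.69 nm = 6.900e-10 m):
Δp_min = (1.055e-34 J·s)/(2 × 6.900e-10 m) = 7.642e-26 kg·m/s

When Δx → (1/3)Δx:
Δp'_min = ℏ/(2 × (1/3)Δx) = 3 × ℏ/(2Δx) = 3 × Δp_min
Δp'_min = 3 × 7.642e-26 kg·m/s = 2.293e-25 kg·m/s

Since Δp_min ∝ 1/Δx, when Δx is decreased to 1/3 of its original value, Δp_min increases to 3 times its original value.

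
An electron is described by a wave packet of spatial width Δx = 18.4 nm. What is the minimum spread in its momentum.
2.866 × 10^-27 kg·m/s

For a wave packet, the spatial width Δx and momentum spread Δp are related by the uncertainty principle:
ΔxΔp ≥ ℏ/2

The minimum momentum spread is:
Δp_min = ℏ/(2Δx)
Δp_min = (1.055e-34 J·s) / (2 × 1.840e-08 m)
Δp_min = 2.866e-27 kg·m/s

A wave packet cannot have both a well-defined position and well-defined momentum.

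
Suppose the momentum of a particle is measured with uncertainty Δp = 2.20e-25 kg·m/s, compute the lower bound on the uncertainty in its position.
239.675 pm

Using the Heisenberg uncertainty principle:
ΔxΔp ≥ ℏ/2

The minimum uncertainty in position is:
Δx_min = ℏ/(2Δp)
Δx_min = (1.055e-34 J·s) / (2 × 2.200e-25 kg·m/s)
Δx_min = 2.397e-10 m = 239.675 pm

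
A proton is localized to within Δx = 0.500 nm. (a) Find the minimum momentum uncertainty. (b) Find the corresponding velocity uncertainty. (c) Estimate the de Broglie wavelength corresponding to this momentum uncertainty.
(a) Δp_min = 1.055 × 10^-25 kg·m/s
(b) Δv_min = 63.049 m/s
(c) λ_dB = 6.283 nm

Step-by-step:

(a) From the uncertainty principle:
Δp_min = ℏ/(2Δx) = (1.055e-34 J·s)/(2 × 5.000e-10 m) = 1.055e-25 kg·m/s

(b) The velocity uncertainty:
Δv = Δp/m = (1.055e-25 kg·m/s)/(1.673e-27 kg) = 6.305e+01 m/s = 63.049 m/s

(c) The de Broglie wavelength for this momentum:
λ = h/p = (6.626e-34 J·s)/(1.055e-25 kg·m/s) = 6.283e-09 m = 6.283 nm

Note: The de Broglie wavelength is comparable to the localization size, as expected from wave-particle duality.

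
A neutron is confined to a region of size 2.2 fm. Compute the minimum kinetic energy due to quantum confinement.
1.070 MeV

Using the uncertainty principle:

1. Position uncertainty: Δx ≈ 2.200e-15 m
2. Minimum momentum uncertainty: Δp = ℏ/(2Δx) = 2.397e-20 kg·m/s
3. Minimum kinetic energy:
   KE = (Δp)²/(2m) = (2.397e-20)²/(2 × 1.675e-27 kg)
   KE = 1.715e-13 J = 1.070 MeV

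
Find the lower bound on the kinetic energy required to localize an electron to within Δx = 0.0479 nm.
4.151 eV

Localizing a particle requires giving it sufficient momentum uncertainty:

1. From uncertainty principle: Δp ≥ ℏ/(2Δx)
   Δp_min = (1.055e-34 J·s) / (2 × 4.790e-11 m)
   Δp_min = 1.101e-24 kg·m/s

2. This momentum uncertainty corresponds to kinetic energy:
   KE ≈ (Δp)²/(2m) = (1.101e-24)²/(2 × 9.109e-31 kg)
   KE = 6.651e-19 J = 4.151 eV

Tighter localization requires more energy.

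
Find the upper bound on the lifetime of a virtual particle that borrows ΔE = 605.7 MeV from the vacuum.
5.433 × 10^-25 s

Using the energy-time uncertainty principle:
ΔEΔt ≥ ℏ/2

For a virtual particle borrowing energy ΔE, the maximum lifetime is:
Δt_max = ℏ/(2ΔE)

Converting energy:
ΔE = 605.7 MeV = 9.704e-11 J

Δt_max = (1.055e-34 J·s) / (2 × 9.704e-11 J)
Δt_max = 5.433e-25 s = 5.433 × 10^-25 s

Virtual particles with higher borrowed energy exist for shorter times.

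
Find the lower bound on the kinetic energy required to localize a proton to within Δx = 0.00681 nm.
111.856 meV

Localizing a particle requires giving it sufficient momentum uncertainty:

1. From uncertainty principle: Δp ≥ ℏ/(2Δx)
   Δp_min = (1.055e-34 J·s) / (2 × 6.810e-12 m)
   Δp_min = 7.743e-24 kg·m/s

2. This momentum uncertainty corresponds to kinetic energy:
   KE ≈ (Δp)²/(2m) = (7.743e-24)²/(2 × 1.673e-27 kg)
   KE = 1.792e-20 J = 111.856 meV

Tighter localization requires more energy.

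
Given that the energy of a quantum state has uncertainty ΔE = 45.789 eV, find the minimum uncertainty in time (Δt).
7.187 as

Using the energy-time uncertainty principle:
ΔEΔt ≥ ℏ/2

The minimum uncertainty in time is:
Δt_min = ℏ/(2ΔE)
Δt_min = (1.055e-34 J·s) / (2 × 7.336e-18 J)
Δt_min = 7.187e-18 s = 7.187 as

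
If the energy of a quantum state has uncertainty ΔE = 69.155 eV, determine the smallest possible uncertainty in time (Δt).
4.759 as

Using the energy-time uncertainty principle:
ΔEΔt ≥ ℏ/2

The minimum uncertainty in time is:
Δt_min = ℏ/(2ΔE)
Δt_min = (1.055e-34 J·s) / (2 × 1.108e-17 J)
Δt_min = 4.759e-18 s = 4.759 as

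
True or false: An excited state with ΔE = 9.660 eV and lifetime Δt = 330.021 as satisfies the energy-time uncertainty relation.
Yes, it satisfies the uncertainty relation.

Calculate the product ΔEΔt:
ΔE = 9.660 eV = 1.548e-18 J
ΔEΔt = (1.548e-18 J) × (3.300e-16 s)
ΔEΔt = 5.108e-34 J·s

Compare to the minimum allowed value ℏ/2:
ℏ/2 = 5.273e-35 J·s

Since ΔEΔt = 5.108e-34 J·s ≥ 5.273e-35 J·s = ℏ/2,
this satisfies the uncertainty relation.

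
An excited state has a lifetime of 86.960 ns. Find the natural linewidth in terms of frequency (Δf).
915.104 kHz

Using the energy-time uncertainty principle and E = hf:
ΔEΔt ≥ ℏ/2
hΔf·Δt ≥ ℏ/2

The minimum frequency uncertainty is:
Δf = ℏ/(2hτ) = 1/(4πτ)
Δf = 1/(4π × 8.696e-08 s)
Δf = 9.151e+05 Hz = 915.104 kHz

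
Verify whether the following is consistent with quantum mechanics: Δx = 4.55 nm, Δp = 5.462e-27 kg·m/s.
No, it violates the uncertainty principle (impossible measurement).

Calculate the product ΔxΔp:
ΔxΔp = (4.550e-09 m) × (5.462e-27 kg·m/s)
ΔxΔp = 2.485e-35 J·s

Compare to the minimum allowed value ℏ/2:
ℏ/2 = 5.273e-35 J·s

Since ΔxΔp = 2.485e-35 J·s < 5.273e-35 J·s = ℏ/2,
the measurement violates the uncertainty principle.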